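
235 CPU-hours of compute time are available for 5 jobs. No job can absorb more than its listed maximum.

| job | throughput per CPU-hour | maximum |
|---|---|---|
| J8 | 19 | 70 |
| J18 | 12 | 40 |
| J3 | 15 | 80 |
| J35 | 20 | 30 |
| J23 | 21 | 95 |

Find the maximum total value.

4525

Rank by throughput per CPU-hour: J23 21 > J35 20 > J8 19 > J3 15 > J18 12.
J23: +95 to 95 (cap) ; 140 left.
J35 takes 30 to reach its cap of 30 ; 110 left.
J8 takes 70 to reach its cap of 70 ; 40 left.
Only 40 left; J3 takes them to reach 40.
Total = 19×70 + 15×40 + 20×30 + 21×95 = 4525.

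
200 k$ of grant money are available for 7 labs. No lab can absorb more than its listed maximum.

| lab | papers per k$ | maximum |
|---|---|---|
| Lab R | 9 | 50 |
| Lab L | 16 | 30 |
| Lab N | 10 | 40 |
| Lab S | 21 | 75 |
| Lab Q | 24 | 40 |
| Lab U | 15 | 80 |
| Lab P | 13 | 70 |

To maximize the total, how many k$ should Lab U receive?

55

Order the labs by papers per k$: Lab Q 24 > Lab S 21 > Lab L 16 > Lab U 15 > Lab P 13 > Lab N 10 > Lab R 9.
Give Lab Q 40 to hit its cap of 40 ; 160 left.
Lab S: +75 to 75 (cap) ; 85 left.
Give Lab L 30 to hit its cap of 30 ; 55 left.
Lab U has room for 80 but only 55 remain, so it gets 55.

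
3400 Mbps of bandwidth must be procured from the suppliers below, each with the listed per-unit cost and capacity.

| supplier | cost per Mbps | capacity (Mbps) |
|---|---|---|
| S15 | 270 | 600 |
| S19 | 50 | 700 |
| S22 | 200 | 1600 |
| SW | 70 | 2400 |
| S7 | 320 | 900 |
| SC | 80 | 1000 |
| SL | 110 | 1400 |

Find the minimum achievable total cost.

Use suppliers in increasing cost order.
S19 at 50: take all 700 Mbps → 2700 still needed.
SW (70): use full 2400 → 300 Mbps to go.
Take 300 from SC at 80 to finish.
SL, S22, S15, S7: unused.
Cost = 700×50 + 2400×70 + 300×80 = 227000.

227000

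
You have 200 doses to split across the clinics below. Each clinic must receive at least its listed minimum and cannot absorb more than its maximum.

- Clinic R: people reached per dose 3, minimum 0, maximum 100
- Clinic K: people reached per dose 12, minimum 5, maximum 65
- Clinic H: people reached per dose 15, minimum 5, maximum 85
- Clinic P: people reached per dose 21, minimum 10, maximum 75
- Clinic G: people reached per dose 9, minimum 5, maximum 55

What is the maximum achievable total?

3315

Meeting every minimum uses 0+5+5+10+5 = 25 doses, leaving 175.
Rank by people reached per dose: Clinic P 21 > Clinic H 15 > Clinic K 12 > Clinic G 9 > Clinic R 3.
Give Clinic P 65 more to hit its cap of 75 ; 110 left.
Clinic H takes 80 more to reach its cap of 85 ; 30 left.
Only 30 left; Clinic K takes them to reach 35.
Total = 12×35 + 15×85 + 21×75 + 9×5 = 3315.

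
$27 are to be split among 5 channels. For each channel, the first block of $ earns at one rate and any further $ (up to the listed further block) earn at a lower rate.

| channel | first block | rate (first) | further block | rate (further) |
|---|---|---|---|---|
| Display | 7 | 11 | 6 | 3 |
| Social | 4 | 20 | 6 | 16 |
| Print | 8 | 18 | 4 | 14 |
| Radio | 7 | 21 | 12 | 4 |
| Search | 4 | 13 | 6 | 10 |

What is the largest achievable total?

Treat each block as its own option and order by rate: Radio/T1 21 > Social/T1 20 > Print/T1 18 > Social/T2 16 > Print/T2 14 > Search/T1 13 > Display/T1 11 > Search/T2 10 > Radio/T2 4 > Display/T2 3.
Fill Radio T1 block (7 at 21) ; 20 left.
Social T1 at 20: fill all 4 ; 16 left.
Fill Print T1 block (8 at 18) ; 8 left.
Social/T2 (16): +6 ; 2 left.
Print T2 at 14: only 2 left, fill 2.
Total = 21×7 + 20×4 + 18×8 + 16×6 + 14×2 = 495.

495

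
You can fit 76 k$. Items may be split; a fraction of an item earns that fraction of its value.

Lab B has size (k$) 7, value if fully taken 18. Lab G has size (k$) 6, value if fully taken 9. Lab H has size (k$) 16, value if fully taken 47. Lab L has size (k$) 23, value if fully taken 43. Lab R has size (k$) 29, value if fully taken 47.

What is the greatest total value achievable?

156.5

Best value per unit of size first: Lab H 47/16≈2.94, Lab B 18/7≈2.57, Lab L 43/23≈1.87, Lab R 47/29≈1.62, Lab G 9/6≈1.5.
Lab H: take in full, 16 k$ for value 47 — 60 left.
Lab B: take in full, 7 k$ for value 18 — 53 left.
Take all of Lab L (23 k$, value 43) — 30 k$ left.
Lab R: take in full, 29 k$ for value 47 — 1 left.
Fill the last 1 k$ with part of Lab G: 1/6 of it earns 1.5.
Total value = 156.5.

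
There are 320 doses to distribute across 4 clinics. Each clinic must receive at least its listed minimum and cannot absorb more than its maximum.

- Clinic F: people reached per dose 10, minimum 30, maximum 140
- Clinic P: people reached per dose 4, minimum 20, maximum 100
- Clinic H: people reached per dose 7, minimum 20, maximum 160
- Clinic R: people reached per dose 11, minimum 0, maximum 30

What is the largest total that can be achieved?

2720

Meeting every minimum uses 30+20+20+0 = 70 doses, leaving 250.
Rank by people reached per dose: Clinic R 11 > Clinic F 10 > Clinic H 7 > Clinic P 4.
Clinic R: +30 to 30 (cap) — 220 left.
Clinic F takes 110 more to reach its cap of 140 — 110 left.
Only 110 left; Clinic H takes them to reach 130.
Total = 10×140 + 4×20 + 7×130 + 11×30 = 2720.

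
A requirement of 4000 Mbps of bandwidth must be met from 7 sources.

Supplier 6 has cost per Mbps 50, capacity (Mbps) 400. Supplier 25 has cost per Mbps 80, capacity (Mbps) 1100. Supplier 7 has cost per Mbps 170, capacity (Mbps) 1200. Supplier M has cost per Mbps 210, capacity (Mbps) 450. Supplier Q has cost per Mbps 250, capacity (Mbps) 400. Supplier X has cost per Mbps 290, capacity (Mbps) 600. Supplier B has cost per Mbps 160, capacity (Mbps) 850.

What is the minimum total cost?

542500

Cheapest first:
Take 400 from Supplier 6 at 50 ; need 3600 more.
Take 1100 from Supplier 25 at 80 ; need 2500 more.
Supplier B (160): use full 850 ; 1650 Mbps to go.
Take 1200 from Supplier 7 at 170 ; need 450 more.
Take 450 from Supplier M at 210 ; need 0 more.
Supplier Q, Supplier X: unused.
Cost = 400×50 + 1100×80 + 850×160 + 1200×170 + 450×210 = 542500.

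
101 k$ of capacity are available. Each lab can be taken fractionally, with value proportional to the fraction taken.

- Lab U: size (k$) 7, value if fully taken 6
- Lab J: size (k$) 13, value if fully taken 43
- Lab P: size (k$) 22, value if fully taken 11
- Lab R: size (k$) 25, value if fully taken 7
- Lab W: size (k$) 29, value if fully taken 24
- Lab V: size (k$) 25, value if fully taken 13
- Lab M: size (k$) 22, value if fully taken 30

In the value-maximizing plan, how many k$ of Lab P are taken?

Sort by value density: Lab J 43/13≈3.31, Lab M 30/22≈1.36, Lab U 6/7≈0.857, Lab W 24/29≈0.828, Lab V 13/25≈0.52, Lab P 11/22≈0.5, Lab R 7/25≈0.28.
Lab J: take in full, 13 k$ for value 43 → 88 left.
Lab M: take in full, 22 k$ for value 30 → 66 left.
All 7 k$ of Lab U fit (value 6) → 59 remain.
Take all of Lab W (29 k$, value 24) → 30 k$ left.
Lab V: take in full, 25 k$ for value 13 → 5 left.
Only 5 k$ remain; take 5/22 of Lab P for value 11×5/22 = 2.5.

5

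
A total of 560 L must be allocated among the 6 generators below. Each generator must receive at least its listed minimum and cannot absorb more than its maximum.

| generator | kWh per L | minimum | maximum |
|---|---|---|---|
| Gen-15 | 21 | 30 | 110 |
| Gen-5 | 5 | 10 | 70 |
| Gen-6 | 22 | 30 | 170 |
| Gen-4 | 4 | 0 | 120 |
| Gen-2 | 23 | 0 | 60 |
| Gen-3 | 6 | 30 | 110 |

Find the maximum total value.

Meeting every minimum uses 30+10+30+0+0+30 = 100 L, leaving 460.
Order the generators by kWh per L: Gen-2 23 > Gen-6 22 > Gen-15 21 > Gen-3 6 > Gen-5 5 > Gen-4 4.
Gen-2: +60 to 60 (cap) — 400 left.
Gen-6 takes 140 more to reach its cap of 170 — 260 left.
Gen-15 takes 80 more to reach its cap of 110 — 180 left.
Give Gen-3 80 more to hit its cap of 110 — 100 left.
Gen-5: +60 to 70 (cap) — 40 left.
Gen-4: +40 (room for 120) → 40. Pool exhausted.
Total = 21×110 + 5×70 + 22×170 + 4×40 + 23×60 + 6×110 = 8600.

8600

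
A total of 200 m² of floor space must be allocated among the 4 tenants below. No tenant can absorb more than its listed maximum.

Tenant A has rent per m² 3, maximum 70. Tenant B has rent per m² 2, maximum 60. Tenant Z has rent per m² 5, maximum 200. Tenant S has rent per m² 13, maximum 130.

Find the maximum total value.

2040

Highest rent per m² first: Tenant S 13 > Tenant Z 5 > Tenant A 3 > Tenant B 2.
Give Tenant S 130 to hit its cap of 130 ; 70 left.
Tenant Z has room for 200 but only 70 remain, so it gets 70.
Total = 5×70 + 13×130 = 2040.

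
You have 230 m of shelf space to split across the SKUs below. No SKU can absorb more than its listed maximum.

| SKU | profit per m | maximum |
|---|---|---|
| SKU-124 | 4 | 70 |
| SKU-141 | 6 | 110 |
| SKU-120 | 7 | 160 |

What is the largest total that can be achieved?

Rank by profit per m: SKU-120 7 > SKU-141 6 > SKU-124 4.
SKU-120: +160 to 160 (cap) → 70 left.
SKU-141 has room for 110 but only 70 remain, so it gets 70.
Total = 6×70 + 7×160 = 1540.

1540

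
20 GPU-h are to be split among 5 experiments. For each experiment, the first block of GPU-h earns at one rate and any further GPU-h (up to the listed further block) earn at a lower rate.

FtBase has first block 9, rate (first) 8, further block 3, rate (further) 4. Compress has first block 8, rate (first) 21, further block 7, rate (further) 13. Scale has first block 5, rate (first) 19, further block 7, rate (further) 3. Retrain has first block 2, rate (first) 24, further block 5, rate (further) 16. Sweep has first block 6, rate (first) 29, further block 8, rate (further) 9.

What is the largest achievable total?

466

Order all 10 blocks by rate: Sweep/first 29 > Retrain/first 24 > Compress/first 21 > Scale/first 19 > Retrain/second 16 > Compress/second 13 > Sweep/second 9 > FtBase/first 8 > FtBase/second 4 > Scale/second 3.
Sweep/first (29): +6 — 14 left.
Retrain/first (24): +2 — 12 left.
Fill Compress first block (8 at 21) — 4 left.
Scale first at 19: only 4 left, fill 4.
Total = 29×6 + 24×2 + 21×8 + 19×4 = 466.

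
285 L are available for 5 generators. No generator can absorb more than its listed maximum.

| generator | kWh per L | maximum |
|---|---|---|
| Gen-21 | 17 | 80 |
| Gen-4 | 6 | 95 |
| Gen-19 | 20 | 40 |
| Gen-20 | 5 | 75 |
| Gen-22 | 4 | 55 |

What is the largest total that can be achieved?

Order the generators by kWh per L: Gen-19 20 > Gen-21 17 > Gen-4 6 > Gen-20 5 > Gen-22 4.
Gen-19: +40 to 40 (cap) ; 245 left.
Gen-21 takes 80 to reach its cap of 80 ; 165 left.
Gen-4 takes 95 to reach its cap of 95 ; 70 left.
Gen-20: +70 (room for 75) → 70. Pool exhausted.
Total = 17×80 + 6×95 + 20×40 + 5×70 = 3080.

3080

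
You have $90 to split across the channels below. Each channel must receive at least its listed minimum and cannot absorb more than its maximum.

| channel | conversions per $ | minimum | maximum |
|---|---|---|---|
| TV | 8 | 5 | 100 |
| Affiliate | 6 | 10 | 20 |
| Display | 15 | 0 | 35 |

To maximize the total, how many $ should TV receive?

45

Meeting every minimum uses 5+10+0 = 15 $, leaving 75.
Rank by conversions per $: Display 15 > TV 8 > Affiliate 6.
Display: +35 to 35 (cap) → 40 left.
TV has room for 95 more but only 40 remain, so it gets 45.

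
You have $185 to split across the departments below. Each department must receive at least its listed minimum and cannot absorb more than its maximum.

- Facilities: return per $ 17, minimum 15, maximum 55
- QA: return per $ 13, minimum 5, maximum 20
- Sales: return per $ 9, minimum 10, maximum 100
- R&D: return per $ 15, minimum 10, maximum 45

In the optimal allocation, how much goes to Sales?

65

Meeting every minimum uses 15+5+10+10 = 40 $, leaving 145.
Order the departments by return per $: Facilities 17 > R&D 15 > QA 13 > Sales 9.
Facilities takes 40 more to reach its cap of 55 — 105 left.
R&D takes 35 more to reach its cap of 45 — 70 left.
QA: +15 to 20 (cap) — 55 left.
Sales has room for 90 more but only 55 remain, so it gets 65.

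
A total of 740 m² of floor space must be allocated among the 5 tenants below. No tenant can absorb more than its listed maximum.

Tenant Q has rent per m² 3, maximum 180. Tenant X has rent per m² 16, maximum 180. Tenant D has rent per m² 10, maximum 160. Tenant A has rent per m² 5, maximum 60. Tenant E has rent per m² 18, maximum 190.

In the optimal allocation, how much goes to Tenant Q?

150

Order the tenants by rent per m²: Tenant E 18 > Tenant X 16 > Tenant D 10 > Tenant A 5 > Tenant Q 3.
Give Tenant E 190 to hit its cap of 190 — 550 left.
Give Tenant X 180 to hit its cap of 180 — 370 left.
Give Tenant D 160 to hit its cap of 160 — 210 left.
Tenant A takes 60 to reach its cap of 60 — 150 left.
Tenant Q has room for 180 but only 150 remain, so it gets 150.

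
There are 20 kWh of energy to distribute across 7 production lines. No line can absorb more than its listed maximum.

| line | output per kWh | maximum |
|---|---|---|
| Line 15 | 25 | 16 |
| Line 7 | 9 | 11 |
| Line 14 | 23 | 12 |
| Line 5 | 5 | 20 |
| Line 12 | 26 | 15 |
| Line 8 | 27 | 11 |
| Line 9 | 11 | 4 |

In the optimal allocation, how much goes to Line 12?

Highest output per kWh first: Line 8 27 > Line 12 26 > Line 15 25 > Line 14 23 > Line 9 11 > Line 7 9 > Line 5 5.
Give Line 8 11 to hit its cap of 11 — 9 left.
Only 9 left; Line 12 takes them to reach 9.

9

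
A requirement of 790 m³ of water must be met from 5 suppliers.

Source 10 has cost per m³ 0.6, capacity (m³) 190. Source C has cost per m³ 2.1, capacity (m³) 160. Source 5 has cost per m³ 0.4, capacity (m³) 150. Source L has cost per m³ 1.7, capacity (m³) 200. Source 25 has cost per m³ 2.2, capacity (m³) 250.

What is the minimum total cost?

1048

Fill from the cheapest supplier first.
Source 5 at 0.4: take all 150 m³ — 640 still needed.
Source 10 at 0.6: take all 190 m³ — 450 still needed.
Source L (1.7): use full 200 — 250 m³ to go.
Source C at 2.1: take all 160 m³ — 90 still needed.
Source 25 at 2.2: take 90 of its 250 — requirement met.
Cost = 150×0.4 + 190×0.6 + 200×1.7 + 160×2.1 + 90×2.2 = 1048.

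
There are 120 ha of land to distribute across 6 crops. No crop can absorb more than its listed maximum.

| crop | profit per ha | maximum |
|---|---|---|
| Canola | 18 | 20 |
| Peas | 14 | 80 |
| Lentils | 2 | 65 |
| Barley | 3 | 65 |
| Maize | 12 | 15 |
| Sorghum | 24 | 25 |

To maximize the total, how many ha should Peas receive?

Order the crops by profit per ha: Sorghum 24 > Canola 18 > Peas 14 > Maize 12 > Barley 3 > Lentils 2.
Sorghum takes 25 to reach its cap of 25 — 95 left.
Canola takes 20 to reach its cap of 20 — 75 left.
Only 75 left; Peas takes them to reach 75.

75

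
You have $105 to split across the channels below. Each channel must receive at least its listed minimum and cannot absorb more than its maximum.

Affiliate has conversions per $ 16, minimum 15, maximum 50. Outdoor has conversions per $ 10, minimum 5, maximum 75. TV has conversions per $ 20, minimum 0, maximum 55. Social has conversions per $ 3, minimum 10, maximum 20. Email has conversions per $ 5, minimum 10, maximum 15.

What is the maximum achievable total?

1630

Meeting every minimum uses 15+5+0+10+10 = 40 $, leaving 65.
Order the channels by conversions per $: TV 20 > Affiliate 16 > Outdoor 10 > Email 5 > Social 3.
TV takes 55 more to reach its cap of 55 → 10 left.
Affiliate has room for 35 more but only 10 remain, so it gets 25.
Total = 16×25 + 10×5 + 20×55 + 3×10 + 5×10 = 1630.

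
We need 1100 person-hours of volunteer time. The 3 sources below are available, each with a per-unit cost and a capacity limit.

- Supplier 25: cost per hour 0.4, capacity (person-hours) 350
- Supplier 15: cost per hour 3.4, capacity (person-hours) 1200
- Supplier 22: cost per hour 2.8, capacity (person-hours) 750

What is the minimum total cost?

2240

Fill from the cheapest source first.
Supplier 25 (0.4): use full 350 — 750 person-hours to go.
Take 750 from Supplier 22 at 2.8 — need 0 more.
Supplier 15: unused.
Cost = 350×0.4 + 750×2.8 = 2240.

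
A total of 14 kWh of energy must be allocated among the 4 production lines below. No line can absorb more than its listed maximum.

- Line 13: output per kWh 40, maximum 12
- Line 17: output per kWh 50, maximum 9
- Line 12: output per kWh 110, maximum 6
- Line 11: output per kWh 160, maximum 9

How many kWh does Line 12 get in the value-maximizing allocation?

Highest output per kWh first: Line 11 160 > Line 12 110 > Line 17 50 > Line 13 40.
Line 11: +9 to 9 (cap) — 5 left.
Only 5 left; Line 12 takes them to reach 5.

5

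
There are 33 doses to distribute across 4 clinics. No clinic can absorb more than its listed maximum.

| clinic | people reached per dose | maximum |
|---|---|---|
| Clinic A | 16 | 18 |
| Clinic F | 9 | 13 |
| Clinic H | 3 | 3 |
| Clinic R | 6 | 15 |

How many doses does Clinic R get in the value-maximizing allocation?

2

Order the clinics by people reached per dose: Clinic A 16 > Clinic F 9 > Clinic R 6 > Clinic H 3.
Clinic A: +18 to 18 (cap) ; 15 left.
Clinic F: +13 to 13 (cap) ; 2 left.
Clinic R has room for 15 but only 2 remain, so it gets 2.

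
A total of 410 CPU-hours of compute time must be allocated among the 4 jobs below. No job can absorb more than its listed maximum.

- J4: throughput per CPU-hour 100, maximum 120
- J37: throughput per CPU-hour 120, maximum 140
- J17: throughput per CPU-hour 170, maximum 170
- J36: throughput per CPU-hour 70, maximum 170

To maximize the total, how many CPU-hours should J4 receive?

Highest throughput per CPU-hour first: J17 170 > J37 120 > J4 100 > J36 70.
Give J17 170 to hit its cap of 170 ; 240 left.
Give J37 140 to hit its cap of 140 ; 100 left.
J4: +100 (room for 120) → 100. Pool exhausted.

100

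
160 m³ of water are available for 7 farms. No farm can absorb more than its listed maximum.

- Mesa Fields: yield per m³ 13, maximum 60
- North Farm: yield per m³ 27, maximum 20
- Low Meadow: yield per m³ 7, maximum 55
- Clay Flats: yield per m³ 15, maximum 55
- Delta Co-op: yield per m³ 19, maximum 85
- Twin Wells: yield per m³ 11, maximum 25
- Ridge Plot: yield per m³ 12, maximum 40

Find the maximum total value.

Order the farms by yield per m³: North Farm 27 > Delta Co-op 19 > Clay Flats 15 > Mesa Fields 13 > Ridge Plot 12 > Twin Wells 11 > Low Meadow 7.
Give North Farm 20 to hit its cap of 20 → 140 left.
Delta Co-op takes 85 to reach its cap of 85 → 55 left.
Clay Flats: +55 to 55 (cap) → 0 left.
Total = 27×20 + 15×55 + 19×85 = 2980.

2980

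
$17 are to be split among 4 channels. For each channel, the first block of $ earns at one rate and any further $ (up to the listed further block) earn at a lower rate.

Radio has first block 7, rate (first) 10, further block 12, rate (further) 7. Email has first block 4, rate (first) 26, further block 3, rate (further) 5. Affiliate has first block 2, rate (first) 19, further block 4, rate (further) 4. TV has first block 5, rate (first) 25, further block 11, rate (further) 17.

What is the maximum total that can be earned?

Treat each block as its own option and order by rate: Email/first 26 > TV/first 25 > Affiliate/first 19 > TV/second 17 > Radio/first 10 > Radio/second 7 > Email/second 5 > Affiliate/second 4.
Email/first (26): +4 → 13 left.
TV/first (25): +5 → 8 left.
Affiliate first at 19: fill all 2 → 6 left.
TV/second: +6 of 11 at 17; pool empty.
Total = 26×4 + 25×5 + 19×2 + 17×6 = 369.

369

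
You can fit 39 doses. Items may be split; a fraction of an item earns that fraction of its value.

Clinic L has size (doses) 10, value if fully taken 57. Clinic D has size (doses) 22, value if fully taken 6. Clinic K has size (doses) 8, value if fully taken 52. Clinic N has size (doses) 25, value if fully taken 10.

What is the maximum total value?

Sort by value density: Clinic K 52/8≈6.5, Clinic L 57/10≈5.7, Clinic N 10/25≈0.4, Clinic D 6/22≈0.273.
Take all of Clinic K (8 doses, value 52) ; 31 doses left.
Take all of Clinic L (10 doses, value 57) ; 21 doses left.
Only 21 doses remain; take 21/25 of Clinic N for value 10×21/25 = 8.4.
Total value = 117.4.

117.4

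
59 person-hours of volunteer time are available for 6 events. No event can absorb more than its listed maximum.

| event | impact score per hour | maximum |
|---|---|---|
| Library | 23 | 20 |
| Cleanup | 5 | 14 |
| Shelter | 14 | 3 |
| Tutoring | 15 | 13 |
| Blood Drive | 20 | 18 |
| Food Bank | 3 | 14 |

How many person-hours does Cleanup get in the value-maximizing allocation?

Order the events by impact score per hour: Library 23 > Blood Drive 20 > Tutoring 15 > Shelter 14 > Cleanup 5 > Food Bank 3.
Library takes 20 to reach its cap of 20 — 39 left.
Blood Drive: +18 to 18 (cap) — 21 left.
Tutoring: +13 to 13 (cap) — 8 left.
Shelter takes 3 to reach its cap of 3 — 5 left.
Cleanup: +5 (room for 14) → 5. Pool exhausted.

5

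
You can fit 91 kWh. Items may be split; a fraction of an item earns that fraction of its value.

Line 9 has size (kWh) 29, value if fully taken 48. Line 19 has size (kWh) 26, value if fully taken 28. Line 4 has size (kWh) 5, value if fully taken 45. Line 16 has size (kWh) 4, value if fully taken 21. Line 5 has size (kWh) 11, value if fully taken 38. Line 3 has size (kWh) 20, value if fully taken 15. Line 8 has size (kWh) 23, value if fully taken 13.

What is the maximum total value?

192

Best value per unit of size first: Line 4 45/5≈9, Line 16 21/4≈5.25, Line 5 38/11≈3.45, Line 9 48/29≈1.66, Line 19 28/26≈1.08, Line 3 15/20≈0.75, Line 8 13/23≈0.565.
Take all of Line 4 (5 kWh, value 45) — 86 kWh left.
Take all of Line 16 (4 kWh, value 21) — 82 kWh left.
Line 5: take in full, 11 kWh for value 38 — 71 left.
Line 9: take in full, 29 kWh for value 48 — 42 left.
Line 19: take in full, 26 kWh for value 28 — 16 left.
Fill the last 16 kWh with part of Line 3: 16/20 of it earns 12.
Total value = 192.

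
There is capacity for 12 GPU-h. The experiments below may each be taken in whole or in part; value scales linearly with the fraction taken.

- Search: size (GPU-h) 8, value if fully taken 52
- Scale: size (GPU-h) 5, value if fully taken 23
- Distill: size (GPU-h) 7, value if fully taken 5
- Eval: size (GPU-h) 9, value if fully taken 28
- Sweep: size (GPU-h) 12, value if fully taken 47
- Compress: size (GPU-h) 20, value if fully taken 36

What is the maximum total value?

70.4

Best value per unit of size first: Search 52/8≈6.5, Scale 23/5≈4.6, Sweep 47/12≈3.92, Eval 28/9≈3.11, Compress 36/20≈1.8, Distill 5/7≈0.714.
Take all of Search (8 GPU-h, value 52) → 4 GPU-h left.
Only 4 GPU-h remain; take 4/5 of Scale for value 23×4/5 = 18.4.
Total value = 70.4.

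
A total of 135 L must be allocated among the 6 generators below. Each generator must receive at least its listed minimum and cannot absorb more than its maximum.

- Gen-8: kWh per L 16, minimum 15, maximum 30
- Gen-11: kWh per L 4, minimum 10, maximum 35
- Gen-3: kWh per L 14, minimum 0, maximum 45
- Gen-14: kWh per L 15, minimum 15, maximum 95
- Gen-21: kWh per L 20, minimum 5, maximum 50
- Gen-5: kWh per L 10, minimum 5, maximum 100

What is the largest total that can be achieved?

Meeting every minimum uses 15+10+0+15+5+5 = 50 L, leaving 85.
Highest kWh per L first: Gen-21 20 > Gen-8 16 > Gen-14 15 > Gen-3 14 > Gen-5 10 > Gen-11 4.
Gen-21 takes 45 more to reach its cap of 50 ; 40 left.
Give Gen-8 15 more to hit its cap of 30 ; 25 left.
Only 25 left; Gen-14 takes them to reach 40.
Total = 16×30 + 4×10 + 15×40 + 20×50 + 10×5 = 2170.

2170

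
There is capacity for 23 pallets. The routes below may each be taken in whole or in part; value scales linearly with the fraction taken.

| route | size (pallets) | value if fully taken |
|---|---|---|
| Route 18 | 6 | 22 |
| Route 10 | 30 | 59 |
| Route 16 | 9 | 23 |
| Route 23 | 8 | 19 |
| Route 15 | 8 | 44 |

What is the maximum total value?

89

Best value per unit of size first: Route 15 44/8≈5.5, Route 18 22/6≈3.67, Route 16 23/9≈2.56, Route 23 19/8≈2.38, Route 10 59/30≈1.97.
Route 15: take in full, 8 pallets for value 44 → 15 left.
Route 18: take in full, 6 pallets for value 22 → 9 left.
All 9 pallets of Route 16 fit (value 23) → 0 remain.
Total value = 89.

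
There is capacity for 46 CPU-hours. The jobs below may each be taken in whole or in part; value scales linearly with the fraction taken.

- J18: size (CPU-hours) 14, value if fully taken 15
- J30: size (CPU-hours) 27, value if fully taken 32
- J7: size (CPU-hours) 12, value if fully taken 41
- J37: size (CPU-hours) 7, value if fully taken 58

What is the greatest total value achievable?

Sort by value density: J37 58/7≈8.29, J7 41/12≈3.42, J30 32/27≈1.19, J18 15/14≈1.07.
Take all of J37 (7 CPU-hours, value 58) — 39 CPU-hours left.
J7: take in full, 12 CPU-hours for value 41 — 27 left.
J30: take in full, 27 CPU-hours for value 32 — 0 left.
Total value = 131.

131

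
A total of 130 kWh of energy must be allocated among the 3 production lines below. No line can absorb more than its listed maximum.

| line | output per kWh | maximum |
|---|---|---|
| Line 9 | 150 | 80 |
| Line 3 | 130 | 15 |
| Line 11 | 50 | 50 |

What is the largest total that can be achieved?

15700

Rank by output per kWh: Line 9 150 > Line 3 130 > Line 11 50.
Line 9 takes 80 to reach its cap of 80 — 50 left.
Line 3: +15 to 15 (cap) — 35 left.
Line 11: +35 (room for 50) → 35. Pool exhausted.
Total = 150×80 + 130×15 + 50×35 = 15700.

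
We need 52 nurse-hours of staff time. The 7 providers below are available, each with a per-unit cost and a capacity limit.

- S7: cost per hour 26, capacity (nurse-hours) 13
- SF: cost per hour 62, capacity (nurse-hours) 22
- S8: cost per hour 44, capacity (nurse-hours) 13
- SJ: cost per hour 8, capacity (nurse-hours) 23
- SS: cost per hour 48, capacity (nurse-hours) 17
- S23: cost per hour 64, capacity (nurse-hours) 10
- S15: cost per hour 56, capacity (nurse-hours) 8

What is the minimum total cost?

1238

Fill from the cheapest provider first.
SJ at 8: take all 23 nurse-hours — 29 still needed.
S7 at 26: take all 13 nurse-hours — 16 still needed.
Take 13 from S8 at 44 — need 3 more.
SS at 48: take 3 of its 17 — requirement met.
S15, SF, S23: unused.
Cost = 23×8 + 13×26 + 13×44 + 3×48 = 1238.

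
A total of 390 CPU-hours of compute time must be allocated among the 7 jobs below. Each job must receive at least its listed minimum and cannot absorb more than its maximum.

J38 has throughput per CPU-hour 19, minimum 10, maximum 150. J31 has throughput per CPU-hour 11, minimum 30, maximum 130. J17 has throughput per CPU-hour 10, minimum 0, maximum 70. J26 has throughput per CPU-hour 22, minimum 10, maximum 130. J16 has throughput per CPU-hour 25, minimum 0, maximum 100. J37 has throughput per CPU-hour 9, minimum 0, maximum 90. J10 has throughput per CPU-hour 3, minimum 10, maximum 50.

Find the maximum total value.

8000

Meeting every minimum uses 10+30+0+10+0+0+10 = 60 CPU-hours, leaving 330.
Rank by throughput per CPU-hour: J16 25 > J26 22 > J38 19 > J31 11 > J17 10 > J37 9 > J10 3.
Give J16 100 more to hit its cap of 100 ; 230 left.
J26 takes 120 more to reach its cap of 130 ; 110 left.
J38: +110 (room for 140) → 120. Pool exhausted.
Total = 19×120 + 11×30 + 22×130 + 25×100 + 3×10 = 8000.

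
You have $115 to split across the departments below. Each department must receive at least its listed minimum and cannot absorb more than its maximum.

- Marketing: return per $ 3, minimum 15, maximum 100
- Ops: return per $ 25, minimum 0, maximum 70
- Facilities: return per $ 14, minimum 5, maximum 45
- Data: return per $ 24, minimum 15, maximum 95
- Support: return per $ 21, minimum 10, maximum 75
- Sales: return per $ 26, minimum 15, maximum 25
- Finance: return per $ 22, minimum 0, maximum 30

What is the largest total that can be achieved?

2460

Meeting every minimum uses 15+0+5+15+10+15+0 = 60 $, leaving 55.
Rank by return per $: Sales 26 > Ops 25 > Data 24 > Finance 22 > Support 21 > Facilities 14 > Marketing 3.
Give Sales 10 more to hit its cap of 25 — 45 left.
Ops: +45 (room for 70) → 45. Pool exhausted.
Total = 3×15 + 25×45 + 14×5 + 24×15 + 21×10 + 26×25 = 2460.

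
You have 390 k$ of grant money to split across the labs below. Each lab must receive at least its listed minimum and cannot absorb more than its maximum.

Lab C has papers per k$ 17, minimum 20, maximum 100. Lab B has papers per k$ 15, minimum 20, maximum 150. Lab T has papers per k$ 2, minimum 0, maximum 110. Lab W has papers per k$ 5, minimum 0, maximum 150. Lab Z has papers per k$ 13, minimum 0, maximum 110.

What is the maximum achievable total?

5530

Meeting every minimum uses 20+20+0+0+0 = 40 k$, leaving 350.
Highest papers per k$ first: Lab C 17 > Lab B 15 > Lab Z 13 > Lab W 5 > Lab T 2.
Lab C: +80 to 100 (cap) → 270 left.
Give Lab B 130 more to hit its cap of 150 → 140 left.
Lab Z takes 110 more to reach its cap of 110 → 30 left.
Only 30 left; Lab W takes them to reach 30.
Total = 17×100 + 15×150 + 5×30 + 13×110 = 5530.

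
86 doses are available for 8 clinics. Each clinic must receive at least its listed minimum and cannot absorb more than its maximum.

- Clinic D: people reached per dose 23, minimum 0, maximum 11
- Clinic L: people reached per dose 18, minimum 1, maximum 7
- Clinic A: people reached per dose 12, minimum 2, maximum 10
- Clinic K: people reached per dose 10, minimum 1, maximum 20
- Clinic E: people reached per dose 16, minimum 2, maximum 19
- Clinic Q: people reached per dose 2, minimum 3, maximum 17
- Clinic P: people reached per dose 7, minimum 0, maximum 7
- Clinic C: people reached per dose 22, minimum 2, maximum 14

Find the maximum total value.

1331

Meeting every minimum uses 0+1+2+1+2+3+0+2 = 11 doses, leaving 75.
Order the clinics by people reached per dose: Clinic D 23 > Clinic C 22 > Clinic L 18 > Clinic E 16 > Clinic A 12 > Clinic K 10 > Clinic P 7 > Clinic Q 2.
Clinic D takes 11 more to reach its cap of 11 → 64 left.
Clinic C: +12 to 14 (cap) → 52 left.
Clinic L takes 6 more to reach its cap of 7 → 46 left.
Clinic E: +17 to 19 (cap) → 29 left.
Clinic A: +8 to 10 (cap) → 21 left.
Clinic K takes 19 more to reach its cap of 20 → 2 left.
Only 2 left; Clinic P takes them to reach 2.
Total = 23×11 + 18×7 + 12×10 + 10×20 + 16×19 + 2×3 + 7×2 + 22×14 = 1331.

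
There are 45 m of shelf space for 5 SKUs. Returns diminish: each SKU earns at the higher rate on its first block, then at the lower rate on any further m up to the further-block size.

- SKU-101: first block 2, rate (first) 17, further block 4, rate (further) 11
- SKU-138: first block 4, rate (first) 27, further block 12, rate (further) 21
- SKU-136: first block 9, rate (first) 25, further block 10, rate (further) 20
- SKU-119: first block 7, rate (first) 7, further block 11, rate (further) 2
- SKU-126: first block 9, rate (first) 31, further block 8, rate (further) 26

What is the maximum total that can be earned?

1132

Rank every tier by rate: SKU-126/T1 31 > SKU-138/T1 27 > SKU-126/T2 26 > SKU-136/T1 25 > SKU-138/T2 21 > SKU-136/T2 20 > SKU-101/T1 17 > SKU-101/T2 11 > SKU-119/T1 7 > SKU-119/T2 2.
SKU-126/T1 (31): +9 — 36 left.
SKU-138/T1 (27): +4 — 32 left.
SKU-126 T2 at 26: fill all 8 — 24 left.
SKU-136/T1 (25): +9 — 15 left.
Fill SKU-138 T2 block (12 at 21) — 3 left.
SKU-136/T2: +3 of 10 at 20; pool empty.
Total = 31×9 + 27×4 + 26×8 + 25×9 + 21×12 + 20×3 = 1132.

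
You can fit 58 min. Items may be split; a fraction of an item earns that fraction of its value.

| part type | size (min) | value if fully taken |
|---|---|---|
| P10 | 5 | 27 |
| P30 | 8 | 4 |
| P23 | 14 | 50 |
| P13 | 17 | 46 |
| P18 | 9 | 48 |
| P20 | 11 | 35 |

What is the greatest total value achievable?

207

Best value per unit of size first: P10 27/5≈5.4, P18 48/9≈5.33, P23 50/14≈3.57, P20 35/11≈3.18, P13 46/17≈2.71, P30 4/8≈0.5.
Take all of P10 (5 min, value 27) ; 53 min left.
All 9 min of P18 fit (value 48) ; 44 remain.
Take all of P23 (14 min, value 50) ; 30 min left.
Take all of P20 (11 min, value 35) ; 19 min left.
All 17 min of P13 fit (value 46) ; 2 remain.
Only 2 min remain; take 2/8 of P30 for value 4×2/8 = 1.
Total value = 207.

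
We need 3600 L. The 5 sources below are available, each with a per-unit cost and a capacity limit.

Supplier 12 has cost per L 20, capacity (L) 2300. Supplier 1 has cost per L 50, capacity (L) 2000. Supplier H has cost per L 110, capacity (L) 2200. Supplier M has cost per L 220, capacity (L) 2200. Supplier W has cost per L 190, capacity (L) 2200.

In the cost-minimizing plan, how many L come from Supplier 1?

Use sources in increasing cost order.
Supplier 12 (20): use full 2300 → 1300 L to go.
Take 1300 from Supplier 1 at 50 to finish.
Supplier H, Supplier W, Supplier M: unused.

1300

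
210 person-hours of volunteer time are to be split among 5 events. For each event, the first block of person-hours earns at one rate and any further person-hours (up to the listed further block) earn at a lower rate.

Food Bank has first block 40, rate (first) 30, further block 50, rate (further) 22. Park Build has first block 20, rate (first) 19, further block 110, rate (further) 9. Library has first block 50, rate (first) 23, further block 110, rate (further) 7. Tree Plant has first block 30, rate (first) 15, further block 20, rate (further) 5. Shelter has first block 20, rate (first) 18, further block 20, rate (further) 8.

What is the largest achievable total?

4640

Order all 10 blocks by rate: Food Bank/first 30 > Library/first 23 > Food Bank/second 22 > Park Build/first 19 > Shelter/first 18 > Tree Plant/first 15 > Park Build/second 9 > Shelter/second 8 > Library/second 7 > Tree Plant/second 5.
Food Bank/first (30): +40 → 170 left.
Fill Library first block (50 at 23) → 120 left.
Fill Food Bank second block (50 at 22) → 70 left.
Park Build first at 19: fill all 20 → 50 left.
Fill Shelter first block (20 at 18) → 30 left.
Tree Plant first at 15: fill all 30 → 0 left.
Total = 30×40 + 23×50 + 22×50 + 19×20 + 18×20 + 15×30 = 4640.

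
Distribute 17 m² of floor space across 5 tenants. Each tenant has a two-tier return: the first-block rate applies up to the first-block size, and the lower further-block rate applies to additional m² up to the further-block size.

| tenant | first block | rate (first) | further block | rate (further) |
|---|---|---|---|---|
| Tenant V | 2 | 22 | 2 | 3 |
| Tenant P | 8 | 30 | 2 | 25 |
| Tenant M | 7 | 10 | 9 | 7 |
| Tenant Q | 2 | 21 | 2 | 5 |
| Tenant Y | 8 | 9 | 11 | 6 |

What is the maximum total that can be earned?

Order all 10 blocks by rate: Tenant P/first 30 > Tenant P/second 25 > Tenant V/first 22 > Tenant Q/first 21 > Tenant M/first 10 > Tenant Y/first 9 > Tenant M/second 7 > Tenant Y/second 6 > Tenant Q/second 5 > Tenant V/second 3.
Tenant P/first (30): +8 — 9 left.
Tenant P/second (25): +2 — 7 left.
Tenant V/first (22): +2 — 5 left.
Fill Tenant Q first block (2 at 21) — 3 left.
3 remain; put them into Tenant M first at 10.
Total = 30×8 + 25×2 + 22×2 + 21×2 + 10×3 = 406.

406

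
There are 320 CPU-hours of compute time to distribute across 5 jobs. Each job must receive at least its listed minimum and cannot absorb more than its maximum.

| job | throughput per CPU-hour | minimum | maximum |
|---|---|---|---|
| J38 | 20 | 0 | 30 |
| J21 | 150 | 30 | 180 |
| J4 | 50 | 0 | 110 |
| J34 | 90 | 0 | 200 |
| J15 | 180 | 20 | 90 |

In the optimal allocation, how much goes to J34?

50

Meeting every minimum uses 0+30+0+0+20 = 50 CPU-hours, leaving 270.
Order the jobs by throughput per CPU-hour: J15 180 > J21 150 > J34 90 > J4 50 > J38 20.
Give J15 70 more to hit its cap of 90 → 200 left.
Give J21 150 more to hit its cap of 180 → 50 left.
J34: +50 (room for 200) → 50. Pool exhausted.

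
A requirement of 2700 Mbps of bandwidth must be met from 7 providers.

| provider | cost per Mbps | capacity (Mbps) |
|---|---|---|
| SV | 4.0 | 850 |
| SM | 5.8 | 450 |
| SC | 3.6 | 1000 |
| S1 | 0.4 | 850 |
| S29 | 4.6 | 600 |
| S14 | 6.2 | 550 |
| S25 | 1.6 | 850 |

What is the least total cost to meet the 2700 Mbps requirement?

Use providers in increasing cost order.
Take 850 from S1 at 0.4 ; need 1850 more.
S25 at 1.6: take all 850 Mbps ; 1000 still needed.
SC (3.6): use full 1000 ; 0 Mbps to go.
SV, S29, SM, S14: unused.
Cost = 850×0.4 + 850×1.6 + 1000×3.6 = 5300.

5300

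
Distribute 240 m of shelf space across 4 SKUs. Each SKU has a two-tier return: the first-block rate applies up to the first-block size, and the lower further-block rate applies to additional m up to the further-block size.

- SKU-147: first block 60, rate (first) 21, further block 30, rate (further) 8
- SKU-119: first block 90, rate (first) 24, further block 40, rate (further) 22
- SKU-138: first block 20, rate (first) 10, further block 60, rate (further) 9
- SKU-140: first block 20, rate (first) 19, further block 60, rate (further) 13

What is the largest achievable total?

5070

Rank every tier by rate: SKU-119/T1 24 > SKU-119/T2 22 > SKU-147/T1 21 > SKU-140/T1 19 > SKU-140/T2 13 > SKU-138/T1 10 > SKU-138/T2 9 > SKU-147/T2 8.
Fill SKU-119 T1 block (90 at 24) → 150 left.
Fill SKU-119 T2 block (40 at 22) → 110 left.
SKU-147 T1 at 21: fill all 60 → 50 left.
SKU-140 T1 at 19: fill all 20 → 30 left.
SKU-140/T2: +30 of 60 at 13; pool empty.
Total = 24×90 + 22×40 + 21×60 + 19×20 + 13×30 = 5070.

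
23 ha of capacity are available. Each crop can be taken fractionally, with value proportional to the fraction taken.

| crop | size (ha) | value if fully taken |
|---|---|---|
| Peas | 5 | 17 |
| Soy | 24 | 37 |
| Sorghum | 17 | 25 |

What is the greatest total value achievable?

44.75

Rank by value-to-size ratio: Peas 17/5≈3.4, Soy 37/24≈1.54, Sorghum 25/17≈1.47.
All 5 ha of Peas fit (value 17) → 18 remain.
Fill the last 18 ha with part of Soy: 18/24 of it earns 27.75.
Total value = 44.75.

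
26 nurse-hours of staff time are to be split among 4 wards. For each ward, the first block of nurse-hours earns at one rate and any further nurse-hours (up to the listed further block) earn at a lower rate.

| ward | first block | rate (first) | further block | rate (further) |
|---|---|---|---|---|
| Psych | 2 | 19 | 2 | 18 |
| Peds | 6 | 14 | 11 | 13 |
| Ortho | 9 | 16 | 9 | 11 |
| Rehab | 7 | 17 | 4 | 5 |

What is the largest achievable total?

Order all 8 blocks by rate: Psych/T1 19 > Psych/T2 18 > Rehab/T1 17 > Ortho/T1 16 > Peds/T1 14 > Peds/T2 13 > Ortho/T2 11 > Rehab/T2 5.
Psych/T1 (19): +2 ; 24 left.
Fill Psych T2 block (2 at 18) ; 22 left.
Rehab/T1 (17): +7 ; 15 left.
Ortho/T1 (16): +9 ; 6 left.
Fill Peds T1 block (6 at 14) ; 0 left.
Total = 19×2 + 18×2 + 17×7 + 16×9 + 14×6 = 421.

421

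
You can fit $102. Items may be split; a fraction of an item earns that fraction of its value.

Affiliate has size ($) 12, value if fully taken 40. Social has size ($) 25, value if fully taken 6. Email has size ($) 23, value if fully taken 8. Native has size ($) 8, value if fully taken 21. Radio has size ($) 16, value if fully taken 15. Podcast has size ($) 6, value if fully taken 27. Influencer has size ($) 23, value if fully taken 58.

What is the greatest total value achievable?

Rank by value-to-size ratio: Podcast 27/6≈4.5, Affiliate 40/12≈3.33, Native 21/8≈2.62, Influencer 58/23≈2.52, Radio 15/16≈0.938, Email 8/23≈0.348, Social 6/25≈0.24.
All 6 $ of Podcast fit (value 27) → 96 remain.
Affiliate: take in full, 12 $ for value 40 → 84 left.
Take all of Native (8 $, value 21) → 76 $ left.
Take all of Influencer (23 $, value 58) → 53 $ left.
Take all of Radio (16 $, value 15) → 37 $ left.
All 23 $ of Email fit (value 8) → 14 remain.
14 $ left: a 14/25 share of Social gives 6×14/25 = 3.36.
Total value = 172.36.

172.36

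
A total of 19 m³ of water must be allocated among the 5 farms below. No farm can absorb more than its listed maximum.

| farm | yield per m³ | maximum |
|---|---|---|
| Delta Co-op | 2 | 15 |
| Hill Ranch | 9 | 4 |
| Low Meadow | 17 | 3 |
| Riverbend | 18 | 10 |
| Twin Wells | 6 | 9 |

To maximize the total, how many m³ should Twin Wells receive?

Rank by yield per m³: Riverbend 18 > Low Meadow 17 > Hill Ranch 9 > Twin Wells 6 > Delta Co-op 2.
Give Riverbend 10 to hit its cap of 10 → 9 left.
Give Low Meadow 3 to hit its cap of 3 → 6 left.
Hill Ranch: +4 to 4 (cap) → 2 left.
Only 2 left; Twin Wells takes them to reach 2.

2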